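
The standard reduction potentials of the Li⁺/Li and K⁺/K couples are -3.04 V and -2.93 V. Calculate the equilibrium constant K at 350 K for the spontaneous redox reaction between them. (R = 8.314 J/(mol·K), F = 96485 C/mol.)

E°_cell = -2.93 − (-3.04) = 0.11 V, with n = 1 electron transferred.
At equilibrium E = 0, so the Nernst equation gives ln K = nFE°/RT = (1)(96485)(0.11)/((8.314)(350)) = 3.65.
K = e^3.65 = 38.

38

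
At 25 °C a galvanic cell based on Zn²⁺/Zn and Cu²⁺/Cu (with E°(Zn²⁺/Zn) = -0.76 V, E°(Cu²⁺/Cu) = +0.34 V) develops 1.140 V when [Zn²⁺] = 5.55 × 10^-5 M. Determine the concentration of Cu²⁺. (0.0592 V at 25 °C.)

0.0012 M

From the Nernst equation, log Q = n(E° − E)/0.0592 = 2(1.10 − 1.140)/0.0592 = -1.351, so Q = 0.0445.
With Q = [Zn²⁺]/[Cu²⁺] and the known concentrations, [Cu²⁺] in the denominator gives [Cu²⁺] = 0.0012 M.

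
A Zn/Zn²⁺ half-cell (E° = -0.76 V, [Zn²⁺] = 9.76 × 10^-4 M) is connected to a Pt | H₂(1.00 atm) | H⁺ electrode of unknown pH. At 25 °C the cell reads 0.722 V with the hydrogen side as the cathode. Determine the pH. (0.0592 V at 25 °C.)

E°_cell = 0.76 V and n = 2.
log Q = n(E° − E)/0.0592 = 2×(0.76 − 0.722)/0.0592 = 1.284.
With Q = [Zn²⁺]·P(H₂) / [H⁺]^2, solving for [H⁺] gives log[H⁺] = -2.147, so pH = 2.15.

pH = 2.15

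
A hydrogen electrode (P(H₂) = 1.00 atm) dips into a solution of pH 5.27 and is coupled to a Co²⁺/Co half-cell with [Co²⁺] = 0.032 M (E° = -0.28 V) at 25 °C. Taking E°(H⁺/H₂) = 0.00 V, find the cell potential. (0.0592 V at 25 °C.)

0.012 V

The hydrogen couple is the cathode, so E°_cell = 0.28 V; n = 2.
[H⁺] = 10^(−5.27) = 5.4 × 10^-6 M, and Q = [Co²⁺]·P(H₂) / [H⁺]^2 = 1.11 × 10^9.
E = E° − (0.0592/2) log Q = 0.28 − (0.0592/2)(9.045) = 0.012 V.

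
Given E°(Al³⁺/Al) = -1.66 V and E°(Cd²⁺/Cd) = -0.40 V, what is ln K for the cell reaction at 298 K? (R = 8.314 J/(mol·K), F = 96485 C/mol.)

E°_cell = -0.40 − (-1.66) = 1.26 V, with n = 6 electrons transferred.
At equilibrium E = 0, so the Nernst equation gives ln K = nFE°/RT = (6)(96485)(1.26)/((8.314)(298)) = 294.41.

ln K = 294.4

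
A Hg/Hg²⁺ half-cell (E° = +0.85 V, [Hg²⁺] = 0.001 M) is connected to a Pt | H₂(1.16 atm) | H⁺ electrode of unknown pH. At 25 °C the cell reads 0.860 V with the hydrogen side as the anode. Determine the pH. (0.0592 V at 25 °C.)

E°_cell = 0.85 V and n = 2.
log Q = n(E° − E)/0.0592 = 2×(0.85 − 0.860)/0.0592 = -0.338.
With Q = [H⁺]^2 / ([Hg²⁺]·P(H₂)), solving for [H⁺] gives log[H⁺] = -1.637, so pH = 1.64.

pH = 1.64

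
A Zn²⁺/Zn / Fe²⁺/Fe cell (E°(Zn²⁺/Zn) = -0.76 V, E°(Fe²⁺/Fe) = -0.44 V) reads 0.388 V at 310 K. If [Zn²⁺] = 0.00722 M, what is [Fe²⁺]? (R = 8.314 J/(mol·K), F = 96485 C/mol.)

1.2 M

From the Nernst equation, ln Q = nF(E° − E)/RT = 2×96485×(0.32 − 0.388)/(8.314×310) = -5.091, so Q = 0.00615.
With Q = [Zn²⁺]/[Fe²⁺] and the known concentrations, [Fe²⁺] in the denominator gives [Fe²⁺] = 1.2 M.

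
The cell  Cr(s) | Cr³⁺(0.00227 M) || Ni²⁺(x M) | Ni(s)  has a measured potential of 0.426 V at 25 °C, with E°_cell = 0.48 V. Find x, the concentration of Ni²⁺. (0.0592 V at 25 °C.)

From the Nernst equation, log Q = n(E° − E)/0.0592 = 6(0.48 − 0.426)/0.0592 = 5.473, so Q = 2.97 × 10^5.
With Q = [Cr³⁺]^2/[Ni²⁺]^3 and the known concentrations, [Ni²⁺]^3 in the denominator gives [Ni²⁺] = 2.6 × 10^-4 M.

2.6 × 10^-4 M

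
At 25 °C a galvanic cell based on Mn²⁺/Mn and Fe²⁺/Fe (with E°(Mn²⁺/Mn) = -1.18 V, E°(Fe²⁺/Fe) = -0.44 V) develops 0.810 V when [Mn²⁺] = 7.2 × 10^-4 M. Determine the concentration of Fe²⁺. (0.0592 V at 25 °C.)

From the Nernst equation, log Q = n(E° − E)/0.0592 = 2(0.74 − 0.810)/0.0592 = -2.365, so Q = 0.00432.
With Q = [Mn²⁺]/[Fe²⁺] and the known concentrations, [Fe²⁺] in the denominator gives [Fe²⁺] = 0.17 M.

0.17 M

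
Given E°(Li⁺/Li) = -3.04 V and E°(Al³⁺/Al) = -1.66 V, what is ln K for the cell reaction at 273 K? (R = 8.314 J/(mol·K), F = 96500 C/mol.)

ln K = 176.0

E°_cell = -1.66 − (-3.04) = 1.38 V, with n = 3 electrons transferred.
At equilibrium E = 0, so the Nernst equation gives ln K = nFE°/RT = (3)(96500)(1.38)/((8.314)(273)) = 176.02.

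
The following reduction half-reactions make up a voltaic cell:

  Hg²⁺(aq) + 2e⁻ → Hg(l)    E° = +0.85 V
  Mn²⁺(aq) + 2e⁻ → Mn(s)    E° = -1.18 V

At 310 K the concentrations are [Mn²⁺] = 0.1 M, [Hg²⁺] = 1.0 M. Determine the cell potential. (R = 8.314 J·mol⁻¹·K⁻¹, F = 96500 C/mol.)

2.06 V

The Hg²⁺/Hg couple has the higher reduction potential and acts as the cathode, so E°_cell = +0.85 − (-1.18) = 2.03 V.
Balancing electrons gives n = 2; the reaction quotient is Q = [Mn²⁺]/[Hg²⁺] = 0.100.
E = E° − (RT/nF) ln Q = 2.03 − (8.314×310)/(2×96500) × (-2.303) = 2.030 + 0.031 = 2.061 V.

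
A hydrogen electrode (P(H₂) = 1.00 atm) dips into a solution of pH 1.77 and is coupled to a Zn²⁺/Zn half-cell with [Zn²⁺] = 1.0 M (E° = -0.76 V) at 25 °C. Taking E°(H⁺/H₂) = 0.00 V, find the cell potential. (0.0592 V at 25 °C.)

0.66 V

The hydrogen couple is the cathode, so E°_cell = 0.76 V; n = 2.
[H⁺] = 10^(−1.77) = 0.017 M, and Q = [Zn²⁺]·P(H₂) / [H⁺]^2 = 3470.
E = E° − (0.0592/2) log Q = 0.76 − (0.0592/2)(3.540) = 0.655 V.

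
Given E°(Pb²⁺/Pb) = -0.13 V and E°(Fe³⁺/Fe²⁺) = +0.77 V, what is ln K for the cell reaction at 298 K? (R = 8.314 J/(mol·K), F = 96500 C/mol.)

ln K = 70.1

E°_cell = +0.77 − (-0.13) = 0.90 V, with n = 2 electrons transferred.
At equilibrium E = 0, so the Nernst equation gives ln K = nFE°/RT = (2)(96500)(0.90)/((8.314)(298)) = 70.11.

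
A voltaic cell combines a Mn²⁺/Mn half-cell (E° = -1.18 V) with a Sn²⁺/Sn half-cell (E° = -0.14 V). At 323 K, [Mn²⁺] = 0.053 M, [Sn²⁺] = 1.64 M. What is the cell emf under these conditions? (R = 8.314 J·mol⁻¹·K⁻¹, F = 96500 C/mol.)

1.09 V

The Sn²⁺/Sn couple has the higher reduction potential and acts as the cathode, so E°_cell = -0.14 − (-1.18) = 1.04 V.
Balancing electrons gives n = 2; the reaction quotient is Q = [Mn²⁺]/[Sn²⁺] = 0.0323.
E = E° − (RT/nF) ln Q = 1.04 − (8.314×323)/(2×96500) × (-3.432) = 1.040 + 0.048 = 1.088 V.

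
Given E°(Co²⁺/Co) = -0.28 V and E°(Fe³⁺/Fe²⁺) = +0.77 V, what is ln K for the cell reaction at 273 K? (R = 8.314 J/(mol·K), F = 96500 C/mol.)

ln K = 89.3

E°_cell = +0.77 − (-0.28) = 1.05 V, with n = 2 electrons transferred.
At equilibrium E = 0, so the Nernst equation gives ln K = nFE°/RT = (2)(96500)(1.05)/((8.314)(273)) = 89.28.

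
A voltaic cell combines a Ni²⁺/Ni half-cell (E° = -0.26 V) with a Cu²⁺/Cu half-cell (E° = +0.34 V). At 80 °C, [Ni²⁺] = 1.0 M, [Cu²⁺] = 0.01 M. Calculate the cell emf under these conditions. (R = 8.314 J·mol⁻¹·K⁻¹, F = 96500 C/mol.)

0.530 V

The Cu²⁺/Cu couple has the higher reduction potential and acts as the cathode, so E°_cell = +0.34 − (-0.26) = 0.60 V.
Balancing electrons gives n = 2; the reaction quotient is Q = [Ni²⁺]/[Cu²⁺] = 100.
E = E° − (RT/nF) ln Q = 0.60 − (8.314×353)/(2×96500) × (4.605) = 0.600 − 0.070 = 0.530 V.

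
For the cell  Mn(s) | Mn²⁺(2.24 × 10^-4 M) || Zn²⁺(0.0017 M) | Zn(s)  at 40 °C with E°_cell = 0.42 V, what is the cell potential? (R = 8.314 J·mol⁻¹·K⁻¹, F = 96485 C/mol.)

0.447 V

Balancing electrons gives n = 2; the reaction quotient is Q = [Mn²⁺]/[Zn²⁺] = 0.132.
E = E° − (RT/nF) ln Q = 0.42 − (8.314×313)/(2×96485) × (-2.027) = 0.420 + 0.027 = 0.447 V.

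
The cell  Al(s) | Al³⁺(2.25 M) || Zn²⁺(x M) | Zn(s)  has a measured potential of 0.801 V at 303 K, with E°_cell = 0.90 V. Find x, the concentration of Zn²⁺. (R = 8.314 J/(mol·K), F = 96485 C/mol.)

8.7 × 10^-4 M

From the Nernst equation, ln Q = nF(E° − E)/RT = 6×96485×(0.90 − 0.801)/(8.314×303) = 22.751, so Q = 7.59 × 10^9.
With Q = [Al³⁺]^2/[Zn²⁺]^3 and the known concentrations, [Zn²⁺]^3 in the denominator gives [Zn²⁺] = 8.7 × 10^-4 M.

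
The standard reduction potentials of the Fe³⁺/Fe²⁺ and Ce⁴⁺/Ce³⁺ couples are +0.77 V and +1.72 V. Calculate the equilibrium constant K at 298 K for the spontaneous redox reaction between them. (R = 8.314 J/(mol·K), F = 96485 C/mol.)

1.2 × 10^16

E°_cell = +1.72 − (+0.77) = 0.95 V, with n = 1 electron transferred.
At equilibrium E = 0, so the Nernst equation gives ln K = nFE°/RT = (1)(96485)(0.95)/((8.314)(298)) = 37.00.
K = e^37.00 = 1.2 × 10^16.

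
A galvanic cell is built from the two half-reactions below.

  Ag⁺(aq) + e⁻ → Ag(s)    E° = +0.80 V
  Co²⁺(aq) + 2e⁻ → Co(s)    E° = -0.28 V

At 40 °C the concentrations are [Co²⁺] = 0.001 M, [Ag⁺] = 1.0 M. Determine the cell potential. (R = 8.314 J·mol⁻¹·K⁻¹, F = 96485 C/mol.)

The Ag⁺/Ag couple has the higher reduction potential and acts as the cathode, so E°_cell = +0.80 − (-0.28) = 1.08 V.
Balancing electrons gives n = 2; the reaction quotient is Q = [Co²⁺]/[Ag⁺]^2 = 0.00100.
E = E° − (RT/nF) ln Q = 1.08 − (8.314×313)/(2×96485) × (-6.908) = 1.080 + 0.093 = 1.173 V.

1.17 V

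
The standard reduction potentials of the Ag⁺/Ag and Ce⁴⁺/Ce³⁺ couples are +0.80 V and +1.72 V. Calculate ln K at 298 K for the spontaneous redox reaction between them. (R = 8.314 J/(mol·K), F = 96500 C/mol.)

E°_cell = +1.72 − (+0.80) = 0.92 V, with n = 1 electron transferred.
At equilibrium E = 0, so the Nernst equation gives ln K = nFE°/RT = (1)(96500)(0.92)/((8.314)(298)) = 35.83.

ln K = 35.8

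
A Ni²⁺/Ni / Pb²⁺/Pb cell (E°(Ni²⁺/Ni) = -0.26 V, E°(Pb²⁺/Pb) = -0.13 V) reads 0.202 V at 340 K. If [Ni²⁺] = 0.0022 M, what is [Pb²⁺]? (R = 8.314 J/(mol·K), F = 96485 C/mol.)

0.3 M

From the Nernst equation, ln Q = nF(E° − E)/RT = 2×96485×(0.13 − 0.202)/(8.314×340) = -4.915, so Q = 0.00733.
With Q = [Ni²⁺]/[Pb²⁺] and the known concentrations, [Pb²⁺] in the denominator gives [Pb²⁺] = 0.3 M.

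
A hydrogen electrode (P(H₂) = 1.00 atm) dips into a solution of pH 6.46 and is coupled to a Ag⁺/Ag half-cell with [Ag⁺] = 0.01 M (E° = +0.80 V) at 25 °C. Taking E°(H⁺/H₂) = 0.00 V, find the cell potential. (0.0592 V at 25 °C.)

1.06 V

The Ag⁺/Ag couple is the cathode, so E°_cell = 0.80 V; n = 2.
[H⁺] = 10^(−6.46) = 3.5 × 10^-7 M, and Q = [H⁺]^2 / ([Ag⁺]^2·P(H₂)) = 1.2 × 10^-9.
E = E° − (0.0592/2) log Q = 0.80 − (0.0592/2)(-8.920) = 1.064 V.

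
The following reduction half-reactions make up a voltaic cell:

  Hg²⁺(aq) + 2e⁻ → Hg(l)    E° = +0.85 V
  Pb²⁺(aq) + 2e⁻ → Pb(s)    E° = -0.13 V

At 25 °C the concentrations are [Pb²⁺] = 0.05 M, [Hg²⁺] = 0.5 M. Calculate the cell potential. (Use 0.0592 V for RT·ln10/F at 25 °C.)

1.01 V

The Hg²⁺/Hg couple has the higher reduction potential and acts as the cathode, so E°_cell = +0.85 − (-0.13) = 0.98 V.
Balancing electrons gives n = 2; the reaction quotient is Q = [Pb²⁺]/[Hg²⁺] = 0.100.
At 25 °C, E = E° − (0.0592/n) log Q = 0.98 − (0.0592/2)(-1.000) = 0.980 + 0.030 = 1.010 V.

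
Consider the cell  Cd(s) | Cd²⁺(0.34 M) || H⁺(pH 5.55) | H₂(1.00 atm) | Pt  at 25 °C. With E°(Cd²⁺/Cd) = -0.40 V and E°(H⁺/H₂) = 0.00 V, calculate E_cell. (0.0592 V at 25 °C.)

The hydrogen couple is the cathode, so E°_cell = 0.40 V; n = 2.
[H⁺] = 10^(−5.55) = 2.8 × 10^-6 M, and Q = [Cd²⁺]·P(H₂) / [H⁺]^2 = 4.28 × 10^10.
E = E° − (0.0592/2) log Q = 0.40 − (0.0592/2)(10.631) = 0.085 V.

0.085 V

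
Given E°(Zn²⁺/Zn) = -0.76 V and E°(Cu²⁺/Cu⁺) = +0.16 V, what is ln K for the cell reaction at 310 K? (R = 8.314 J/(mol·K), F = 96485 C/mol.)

ln K = 68.9

E°_cell = +0.16 − (-0.76) = 0.92 V, with n = 2 electrons transferred.
At equilibrium E = 0, so the Nernst equation gives ln K = nFE°/RT = (2)(96485)(0.92)/((8.314)(310)) = 68.88.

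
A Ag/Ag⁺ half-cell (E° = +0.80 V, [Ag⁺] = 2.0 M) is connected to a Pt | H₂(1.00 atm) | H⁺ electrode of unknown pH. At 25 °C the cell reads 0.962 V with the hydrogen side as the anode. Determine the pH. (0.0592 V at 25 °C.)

E°_cell = 0.80 V and n = 2.
log Q = n(E° − E)/0.0592 = 2×(0.80 − 0.962)/0.0592 = -5.473.
With Q = [H⁺]^2 / ([Ag⁺]^2·P(H₂)), solving for [H⁺] gives log[H⁺] = -2.435, so pH = 2.44.

pH = 2.44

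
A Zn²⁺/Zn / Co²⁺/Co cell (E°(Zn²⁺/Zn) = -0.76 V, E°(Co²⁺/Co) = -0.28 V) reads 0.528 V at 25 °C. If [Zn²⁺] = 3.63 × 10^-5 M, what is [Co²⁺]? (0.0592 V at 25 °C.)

From the Nernst equation, log Q = n(E° − E)/0.0592 = 2(0.48 − 0.528)/0.0592 = -1.622, so Q = 0.0239.
With Q = [Zn²⁺]/[Co²⁺] and the known concentrations, [Co²⁺] in the denominator gives [Co²⁺] = 0.0015 M.

0.0015 M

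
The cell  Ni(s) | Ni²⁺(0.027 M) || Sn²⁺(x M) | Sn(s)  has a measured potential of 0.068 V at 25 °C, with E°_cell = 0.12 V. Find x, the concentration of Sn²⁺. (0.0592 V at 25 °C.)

4.7 × 10^-4 M

From the Nernst equation, log Q = n(E° − E)/0.0592 = 2(0.12 − 0.068)/0.0592 = 1.757, so Q = 57.1.
With Q = [Ni²⁺]/[Sn²⁺] and the known concentrations, [Sn²⁺] in the denominator gives [Sn²⁺] = 4.7 × 10^-4 M.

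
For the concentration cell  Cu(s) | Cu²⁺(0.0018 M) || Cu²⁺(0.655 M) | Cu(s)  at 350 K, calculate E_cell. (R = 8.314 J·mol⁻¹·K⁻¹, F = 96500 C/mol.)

0.089 V

Both half-cells are Cu²⁺/Cu, so E°_cell = 0. The concentrated side is the cathode; the cell reaction moves Cu²⁺ from high to low concentration with n = 2.
Q = [Cu²⁺]_dilute/[Cu²⁺]_conc = 0.0018/0.655 = 0.00275.
E = 0 − (RT/nF) ln Q = −((8.314×350)/(2×96500))(-5.897) = 0.0889 V.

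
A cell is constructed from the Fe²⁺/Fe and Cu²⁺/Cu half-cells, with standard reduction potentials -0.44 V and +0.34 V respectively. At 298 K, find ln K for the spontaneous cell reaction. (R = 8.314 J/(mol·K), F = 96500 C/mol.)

ln K = 60.8

E°_cell = +0.34 − (-0.44) = 0.78 V, with n = 2 electrons transferred.
At equilibrium E = 0, so the Nernst equation gives ln K = nFE°/RT = (2)(96500)(0.78)/((8.314)(298)) = 60.76.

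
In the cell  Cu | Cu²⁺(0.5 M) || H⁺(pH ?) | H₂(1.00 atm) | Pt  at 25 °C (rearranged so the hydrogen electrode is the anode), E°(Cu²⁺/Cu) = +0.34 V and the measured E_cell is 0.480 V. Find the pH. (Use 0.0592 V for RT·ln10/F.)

pH = 2.52

E°_cell = 0.34 V and n = 2.
log Q = n(E° − E)/0.0592 = 2×(0.34 − 0.480)/0.0592 = -4.730.
With Q = [H⁺]^2 / ([Cu²⁺]·P(H₂)), solving for [H⁺] gives log[H⁺] = -2.515, so pH = 2.52.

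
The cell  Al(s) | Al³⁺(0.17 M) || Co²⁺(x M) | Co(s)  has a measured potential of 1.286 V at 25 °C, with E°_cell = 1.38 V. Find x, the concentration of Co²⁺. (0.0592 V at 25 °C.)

2 × 10^-4 M

From the Nernst equation, log Q = n(E° − E)/0.0592 = 6(1.38 − 1.286)/0.0592 = 9.527, so Q = 3.37 × 10^9.
With Q = [Al³⁺]^2/[Co²⁺]^3 and the known concentrations, [Co²⁺]^3 in the denominator gives [Co²⁺] = 2 × 10^-4 M.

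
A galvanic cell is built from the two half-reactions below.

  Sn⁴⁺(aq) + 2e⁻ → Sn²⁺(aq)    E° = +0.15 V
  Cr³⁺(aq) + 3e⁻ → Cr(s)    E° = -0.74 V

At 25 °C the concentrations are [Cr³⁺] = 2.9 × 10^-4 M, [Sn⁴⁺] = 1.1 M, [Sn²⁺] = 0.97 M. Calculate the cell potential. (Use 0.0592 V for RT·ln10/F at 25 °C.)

The Sn⁴⁺/Sn²⁺ couple has the higher reduction potential and acts as the cathode, so E°_cell = +0.15 − (-0.74) = 0.89 V.
Balancing electrons gives n = 6; the reaction quotient is Q = [Cr³⁺]^2·[Sn²⁺]^3/[Sn⁴⁺]^3 = 5.77 × 10^-8.
At 25 °C, E = E° − (0.0592/n) log Q = 0.89 − (0.0592/6)(-7.239) = 0.890 + 0.071 = 0.961 V.

0.961 V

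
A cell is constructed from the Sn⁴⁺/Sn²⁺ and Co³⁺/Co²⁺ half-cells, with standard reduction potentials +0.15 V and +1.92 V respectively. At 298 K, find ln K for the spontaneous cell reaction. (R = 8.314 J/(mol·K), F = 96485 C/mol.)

E°_cell = +1.92 − (+0.15) = 1.77 V, with n = 2 electrons transferred.
At equilibrium E = 0, so the Nernst equation gives ln K = nFE°/RT = (2)(96485)(1.77)/((8.314)(298)) = 137.86.

ln K = 137.9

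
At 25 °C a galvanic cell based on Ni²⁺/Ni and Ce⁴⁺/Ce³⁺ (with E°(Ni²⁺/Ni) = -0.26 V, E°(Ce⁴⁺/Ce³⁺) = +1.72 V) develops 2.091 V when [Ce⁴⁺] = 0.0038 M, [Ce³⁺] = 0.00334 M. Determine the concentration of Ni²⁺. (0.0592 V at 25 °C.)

From the Nernst equation, log Q = n(E° − E)/0.0592 = 2(1.98 − 2.091)/0.0592 = -3.750, so Q = 1.78 × 10^-4.
With Q = [Ni²⁺]·[Ce³⁺]^2/[Ce⁴⁺]^2 and the known concentrations, [Ni²⁺] in the numerator gives [Ni²⁺] = 2.3 × 10^-4 M.

2.3 × 10^-4 M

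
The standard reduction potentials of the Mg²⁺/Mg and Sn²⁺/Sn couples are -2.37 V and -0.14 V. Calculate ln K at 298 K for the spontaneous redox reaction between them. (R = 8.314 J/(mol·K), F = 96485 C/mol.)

E°_cell = -0.14 − (-2.37) = 2.23 V, with n = 2 electrons transferred.
At equilibrium E = 0, so the Nernst equation gives ln K = nFE°/RT = (2)(96485)(2.23)/((8.314)(298)) = 173.69.

ln K = 173.7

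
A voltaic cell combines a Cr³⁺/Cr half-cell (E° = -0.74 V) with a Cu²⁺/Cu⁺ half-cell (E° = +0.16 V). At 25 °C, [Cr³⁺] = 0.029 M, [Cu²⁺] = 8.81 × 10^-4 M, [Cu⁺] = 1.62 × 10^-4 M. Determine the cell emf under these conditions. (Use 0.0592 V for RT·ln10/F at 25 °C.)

0.974 V

The Cu²⁺/Cu⁺ couple has the higher reduction potential and acts as the cathode, so E°_cell = +0.16 − (-0.74) = 0.90 V.
Balancing electrons gives n = 3; the reaction quotient is Q = [Cr³⁺]·[Cu⁺]^3/[Cu²⁺]^3 = 1.8 × 10^-4.
At 25 °C, E = E° − (0.0592/n) log Q = 0.90 − (0.0592/3)(-3.744) = 0.900 + 0.074 = 0.974 V.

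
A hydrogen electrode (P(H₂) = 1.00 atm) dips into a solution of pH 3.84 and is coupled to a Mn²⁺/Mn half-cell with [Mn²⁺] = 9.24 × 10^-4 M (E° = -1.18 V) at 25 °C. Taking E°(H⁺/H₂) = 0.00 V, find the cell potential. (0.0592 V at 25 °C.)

1.04 V

The hydrogen couple is the cathode, so E°_cell = 1.18 V; n = 2.
[H⁺] = 10^(−3.84) = 1.4 × 10^-4 M, and Q = [Mn²⁺]·P(H₂) / [H⁺]^2 = 4.42 × 10^4.
E = E° − (0.0592/2) log Q = 1.18 − (0.0592/2)(4.646) = 1.042 V.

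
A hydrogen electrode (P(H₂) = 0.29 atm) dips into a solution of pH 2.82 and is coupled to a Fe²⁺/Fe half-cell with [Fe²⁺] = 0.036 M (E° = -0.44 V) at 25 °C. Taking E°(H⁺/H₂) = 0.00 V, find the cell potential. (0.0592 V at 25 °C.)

0.33 V

The hydrogen couple is the cathode, so E°_cell = 0.44 V; n = 2.
[H⁺] = 10^(−2.82) = 0.0015 M, and Q = [Fe²⁺]·P(H₂) / [H⁺]^2 = 4560.
E = E° − (0.0592/2) log Q = 0.44 − (0.0592/2)(3.659) = 0.332 V.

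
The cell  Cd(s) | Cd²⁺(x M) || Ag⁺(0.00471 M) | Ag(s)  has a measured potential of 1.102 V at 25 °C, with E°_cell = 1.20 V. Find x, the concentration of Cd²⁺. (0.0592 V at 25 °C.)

From the Nernst equation, log Q = n(E° − E)/0.0592 = 2(1.20 − 1.102)/0.0592 = 3.311, so Q = 2050.
With Q = [Cd²⁺]/[Ag⁺]^2 and the known concentrations, [Cd²⁺] in the numerator gives [Cd²⁺] = 0.045 M.

0.045 M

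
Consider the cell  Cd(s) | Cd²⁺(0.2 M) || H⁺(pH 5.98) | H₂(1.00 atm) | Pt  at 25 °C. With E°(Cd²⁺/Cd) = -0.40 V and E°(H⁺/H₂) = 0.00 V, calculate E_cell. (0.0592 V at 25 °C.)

0.067 V

The hydrogen couple is the cathode, so E°_cell = 0.40 V; n = 2.
[H⁺] = 10^(−5.98) = 1 × 10^-6 M, and Q = [Cd²⁺]·P(H₂) / [H⁺]^2 = 1.82 × 10^11.
E = E° − (0.0592/2) log Q = 0.40 − (0.0592/2)(11.261) = 0.067 V.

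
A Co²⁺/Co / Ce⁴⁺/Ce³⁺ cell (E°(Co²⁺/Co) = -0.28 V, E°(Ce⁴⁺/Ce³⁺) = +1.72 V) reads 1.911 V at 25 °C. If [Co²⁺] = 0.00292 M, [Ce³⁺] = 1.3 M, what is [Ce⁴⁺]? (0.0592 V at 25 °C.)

0.0022 M

From the Nernst equation, log Q = n(E° − E)/0.0592 = 2(2.00 − 1.911)/0.0592 = 3.007, so Q = 1020.
With Q = [Co²⁺]·[Ce³⁺]^2/[Ce⁴⁺]^2 and the known concentrations, [Ce⁴⁺]^2 in the denominator gives [Ce⁴⁺] = 0.0022 M.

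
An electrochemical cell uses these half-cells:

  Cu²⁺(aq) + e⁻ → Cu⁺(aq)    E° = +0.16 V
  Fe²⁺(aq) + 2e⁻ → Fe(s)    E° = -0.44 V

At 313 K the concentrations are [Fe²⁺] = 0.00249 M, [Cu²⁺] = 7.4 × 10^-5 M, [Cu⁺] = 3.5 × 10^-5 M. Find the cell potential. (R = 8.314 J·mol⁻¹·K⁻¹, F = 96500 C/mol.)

0.701 V

The Cu²⁺/Cu⁺ couple has the higher reduction potential and acts as the cathode, so E°_cell = +0.16 − (-0.44) = 0.60 V.
Balancing electrons gives n = 2; the reaction quotient is Q = [Fe²⁺]·[Cu⁺]^2/[Cu²⁺]^2 = 5.57 × 10^-4.
E = E° − (RT/nF) ln Q = 0.60 − (8.314×313)/(2×96500) × (-7.493) = 0.600 + 0.101 = 0.701 V.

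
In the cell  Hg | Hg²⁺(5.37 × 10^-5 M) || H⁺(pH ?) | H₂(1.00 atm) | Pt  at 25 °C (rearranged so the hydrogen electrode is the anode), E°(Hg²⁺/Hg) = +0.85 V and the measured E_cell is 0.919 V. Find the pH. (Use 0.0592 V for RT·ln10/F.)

pH = 3.30

E°_cell = 0.85 V and n = 2.
log Q = n(E° − E)/0.0592 = 2×(0.85 − 0.919)/0.0592 = -2.331.
With Q = [H⁺]^2 / ([Hg²⁺]·P(H₂)), solving for [H⁺] gives log[H⁺] = -3.301, so pH = 3.30.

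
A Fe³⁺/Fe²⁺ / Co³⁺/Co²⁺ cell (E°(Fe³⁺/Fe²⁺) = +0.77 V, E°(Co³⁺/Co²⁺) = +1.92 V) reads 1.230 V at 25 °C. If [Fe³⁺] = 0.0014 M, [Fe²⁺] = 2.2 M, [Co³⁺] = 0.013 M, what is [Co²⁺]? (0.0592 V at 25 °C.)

0.91 M

From the Nernst equation, log Q = n(E° − E)/0.0592 = 1(1.15 − 1.230)/0.0592 = -1.351, so Q = 0.0445.
With Q = [Fe³⁺]·[Co²⁺]/([Fe²⁺]·[Co³⁺]) and the known concentrations, [Co²⁺] in the numerator gives [Co²⁺] = 0.91 M.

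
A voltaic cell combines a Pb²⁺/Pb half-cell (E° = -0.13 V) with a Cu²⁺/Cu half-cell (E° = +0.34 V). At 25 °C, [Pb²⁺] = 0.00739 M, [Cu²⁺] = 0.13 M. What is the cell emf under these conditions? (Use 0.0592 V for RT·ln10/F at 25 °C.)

The Cu²⁺/Cu couple has the higher reduction potential and acts as the cathode, so E°_cell = +0.34 − (-0.13) = 0.47 V.
Balancing electrons gives n = 2; the reaction quotient is Q = [Pb²⁺]/[Cu²⁺] = 0.0568.
At 25 °C, E = E° − (0.0592/n) log Q = 0.47 − (0.0592/2)(-1.245) = 0.470 + 0.037 = 0.507 V.

0.507 V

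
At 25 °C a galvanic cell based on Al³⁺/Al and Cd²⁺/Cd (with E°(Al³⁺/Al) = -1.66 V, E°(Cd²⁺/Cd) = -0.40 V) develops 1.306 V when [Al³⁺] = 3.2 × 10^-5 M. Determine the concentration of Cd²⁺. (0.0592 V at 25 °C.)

From the Nernst equation, log Q = n(E° − E)/0.0592 = 6(1.26 − 1.306)/0.0592 = -4.662, so Q = 2.18 × 10^-5.
With Q = [Al³⁺]^2/[Cd²⁺]^3 and the known concentrations, [Cd²⁺]^3 in the denominator gives [Cd²⁺] = 0.036 M.

0.036 M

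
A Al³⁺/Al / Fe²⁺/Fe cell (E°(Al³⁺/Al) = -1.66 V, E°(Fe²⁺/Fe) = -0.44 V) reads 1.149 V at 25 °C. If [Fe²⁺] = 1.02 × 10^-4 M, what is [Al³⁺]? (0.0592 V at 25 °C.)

0.0041 M

From the Nernst equation, log Q = n(E° − E)/0.0592 = 6(1.22 − 1.149)/0.0592 = 7.196, so Q = 1.57 × 10^7.
With Q = [Al³⁺]^2/[Fe²⁺]^3 and the known concentrations, [Al³⁺]^2 in the numerator gives [Al³⁺] = 0.0041 M.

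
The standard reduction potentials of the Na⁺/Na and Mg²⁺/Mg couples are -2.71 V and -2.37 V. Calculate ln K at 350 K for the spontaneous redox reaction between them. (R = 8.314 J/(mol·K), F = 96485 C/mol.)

ln K = 22.5

E°_cell = -2.37 − (-2.71) = 0.34 V, with n = 2 electrons transferred.
At equilibrium E = 0, so the Nernst equation gives ln K = nFE°/RT = (2)(96485)(0.34)/((8.314)(350)) = 22.55.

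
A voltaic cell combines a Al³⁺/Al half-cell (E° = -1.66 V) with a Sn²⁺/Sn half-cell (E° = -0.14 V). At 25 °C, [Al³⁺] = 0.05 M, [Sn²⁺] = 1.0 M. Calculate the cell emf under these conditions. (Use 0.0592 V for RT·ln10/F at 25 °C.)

1.55 V

The Sn²⁺/Sn couple has the higher reduction potential and acts as the cathode, so E°_cell = -0.14 − (-1.66) = 1.52 V.
Balancing electrons gives n = 6; the reaction quotient is Q = [Al³⁺]^2/[Sn²⁺]^3 = 0.00250.
At 25 °C, E = E° − (0.0592/n) log Q = 1.52 − (0.0592/6)(-2.602) = 1.520 + 0.026 = 1.546 V.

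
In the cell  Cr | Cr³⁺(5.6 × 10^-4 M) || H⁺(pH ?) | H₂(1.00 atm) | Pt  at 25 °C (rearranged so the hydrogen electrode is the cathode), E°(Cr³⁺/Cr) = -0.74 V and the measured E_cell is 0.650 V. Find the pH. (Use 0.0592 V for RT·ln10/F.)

E°_cell = 0.74 V and n = 6.
log Q = n(E° − E)/0.0592 = 6×(0.74 − 0.650)/0.0592 = 9.122.
With Q = [Cr³⁺]^2·P(H₂)^3 / [H⁺]^6, solving for [H⁺] gives log[H⁺] = -2.604, so pH = 2.60.

pH = 2.60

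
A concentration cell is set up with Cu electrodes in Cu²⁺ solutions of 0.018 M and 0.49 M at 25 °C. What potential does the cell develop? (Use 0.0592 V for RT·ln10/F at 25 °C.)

0.042 V

Both half-cells are Cu²⁺/Cu, so E°_cell = 0. The concentrated side is the cathode; the cell reaction moves Cu²⁺ from high to low concentration with n = 2.
Q = [Cu²⁺]_dilute/[Cu²⁺]_conc = 0.018/0.49 = 0.0367.
E = 0 − (0.0592/2) log Q = −(0.0592/2)(-1.435) = 0.0425 V.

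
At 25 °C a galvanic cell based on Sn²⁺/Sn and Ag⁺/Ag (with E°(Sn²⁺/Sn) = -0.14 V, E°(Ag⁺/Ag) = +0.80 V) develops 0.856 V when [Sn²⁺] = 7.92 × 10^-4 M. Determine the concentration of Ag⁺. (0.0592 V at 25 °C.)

0.0011 M

From the Nernst equation, log Q = n(E° − E)/0.0592 = 2(0.94 − 0.856)/0.0592 = 2.838, so Q = 688.
With Q = [Sn²⁺]/[Ag⁺]^2 and the known concentrations, [Ag⁺]^2 in the denominator gives [Ag⁺] = 0.0011 M.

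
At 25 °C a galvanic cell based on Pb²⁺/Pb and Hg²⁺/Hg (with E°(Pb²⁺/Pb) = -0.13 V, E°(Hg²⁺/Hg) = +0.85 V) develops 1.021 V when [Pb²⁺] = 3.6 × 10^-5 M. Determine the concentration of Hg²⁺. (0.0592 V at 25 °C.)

8.7 × 10^-4 M

From the Nernst equation, log Q = n(E° − E)/0.0592 = 2(0.98 − 1.021)/0.0592 = -1.385, so Q = 0.0412.
With Q = [Pb²⁺]/[Hg²⁺] and the known concentrations, [Hg²⁺] in the denominator gives [Hg²⁺] = 8.7 × 10^-4 M.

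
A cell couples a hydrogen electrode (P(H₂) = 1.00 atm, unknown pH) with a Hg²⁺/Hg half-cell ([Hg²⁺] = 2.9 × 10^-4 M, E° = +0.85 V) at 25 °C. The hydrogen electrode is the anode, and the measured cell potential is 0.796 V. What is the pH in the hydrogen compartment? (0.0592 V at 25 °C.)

E°_cell = 0.85 V and n = 2.
log Q = n(E° − E)/0.0592 = 2×(0.85 − 0.796)/0.0592 = 1.824.
With Q = [H⁺]^2 / ([Hg²⁺]·P(H₂)), solving for [H⁺] gives log[H⁺] = -0.857, so pH = 0.86.

pH = 0.86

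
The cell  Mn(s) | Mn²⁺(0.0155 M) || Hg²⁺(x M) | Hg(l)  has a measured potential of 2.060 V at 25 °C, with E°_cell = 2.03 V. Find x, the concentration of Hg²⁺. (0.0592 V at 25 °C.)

From the Nernst equation, log Q = n(E° − E)/0.0592 = 2(2.03 − 2.060)/0.0592 = -1.014, so Q = 0.0969.
With Q = [Mn²⁺]/[Hg²⁺] and the known concentrations, [Hg²⁺] in the denominator gives [Hg²⁺] = 0.16 M.

0.16 M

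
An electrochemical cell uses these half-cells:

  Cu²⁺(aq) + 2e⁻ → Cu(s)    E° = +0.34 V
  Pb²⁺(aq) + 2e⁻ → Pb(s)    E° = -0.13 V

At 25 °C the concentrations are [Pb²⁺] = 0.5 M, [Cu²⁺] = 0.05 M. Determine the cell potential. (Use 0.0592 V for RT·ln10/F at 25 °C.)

0.440 V

The Cu²⁺/Cu couple has the higher reduction potential and acts as the cathode, so E°_cell = +0.34 − (-0.13) = 0.47 V.
Balancing electrons gives n = 2; the reaction quotient is Q = [Pb²⁺]/[Cu²⁺] = 10.0.
At 25 °C, E = E° − (0.0592/n) log Q = 0.47 − (0.0592/2)(1.000) = 0.470 − 0.030 = 0.440 V.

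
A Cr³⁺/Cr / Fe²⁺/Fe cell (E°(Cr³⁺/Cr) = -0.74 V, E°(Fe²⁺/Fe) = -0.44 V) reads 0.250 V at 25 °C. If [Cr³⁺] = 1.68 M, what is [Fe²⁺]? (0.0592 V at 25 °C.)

From the Nernst equation, log Q = n(E° − E)/0.0592 = 6(0.30 − 0.250)/0.0592 = 5.068, so Q = 1.17 × 10^5.
With Q = [Cr³⁺]^2/[Fe²⁺]^3 and the known concentrations, [Fe²⁺]^3 in the denominator gives [Fe²⁺] = 0.029 M.

0.029 M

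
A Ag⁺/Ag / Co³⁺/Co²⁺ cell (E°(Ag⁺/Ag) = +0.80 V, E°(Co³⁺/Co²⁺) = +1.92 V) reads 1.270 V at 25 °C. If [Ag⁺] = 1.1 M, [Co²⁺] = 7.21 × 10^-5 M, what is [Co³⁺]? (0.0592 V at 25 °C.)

0.027 M

From the Nernst equation, log Q = n(E° − E)/0.0592 = 1(1.12 − 1.270)/0.0592 = -2.534, so Q = 0.00293.
With Q = [Ag⁺]·[Co²⁺]/[Co³⁺] and the known concentrations, [Co³⁺] in the denominator gives [Co³⁺] = 0.027 M.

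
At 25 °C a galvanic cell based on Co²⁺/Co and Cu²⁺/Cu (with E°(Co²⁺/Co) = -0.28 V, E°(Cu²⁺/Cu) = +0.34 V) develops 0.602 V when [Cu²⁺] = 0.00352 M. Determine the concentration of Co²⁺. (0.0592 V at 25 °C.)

From the Nernst equation, log Q = n(E° − E)/0.0592 = 2(0.62 − 0.602)/0.0592 = 0.608, so Q = 4.06.
With Q = [Co²⁺]/[Cu²⁺] and the known concentrations, [Co²⁺] in the numerator gives [Co²⁺] = 0.014 M.

0.014 M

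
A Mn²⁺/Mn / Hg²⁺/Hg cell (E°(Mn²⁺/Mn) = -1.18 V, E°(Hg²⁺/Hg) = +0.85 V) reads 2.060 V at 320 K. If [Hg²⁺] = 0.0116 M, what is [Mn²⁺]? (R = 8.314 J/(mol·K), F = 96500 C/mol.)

0.0013 M

From the Nernst equation, ln Q = nF(E° − E)/RT = 2×96500×(2.03 − 2.060)/(8.314×320) = -2.176, so Q = 0.113.
With Q = [Mn²⁺]/[Hg²⁺] and the known concentrations, [Mn²⁺] in the numerator gives [Mn²⁺] = 0.0013 M.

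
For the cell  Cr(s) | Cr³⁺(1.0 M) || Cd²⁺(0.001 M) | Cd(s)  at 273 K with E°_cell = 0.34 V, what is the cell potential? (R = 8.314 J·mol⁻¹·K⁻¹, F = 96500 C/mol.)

Balancing electrons gives n = 6; the reaction quotient is Q = [Cr³⁺]^2/[Cd²⁺]^3 = 1 × 10^9.
E = E° − (RT/nF) ln Q = 0.34 − (8.314×273)/(6×96500) × (20.723) = 0.340 − 0.081 = 0.259 V.

0.259 V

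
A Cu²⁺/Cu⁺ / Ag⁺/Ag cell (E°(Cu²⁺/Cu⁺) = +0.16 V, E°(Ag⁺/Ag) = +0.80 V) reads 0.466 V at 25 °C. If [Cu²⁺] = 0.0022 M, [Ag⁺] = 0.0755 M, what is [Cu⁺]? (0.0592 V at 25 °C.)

From the Nernst equation, log Q = n(E° − E)/0.0592 = 1(0.64 − 0.466)/0.0592 = 2.939, so Q = 869.
With Q = [Cu²⁺]/([Cu⁺]·[Ag⁺]) and the known concentrations, [Cu⁺] in the denominator gives [Cu⁺] = 3.4 × 10^-5 M.

3.4 × 10^-5 M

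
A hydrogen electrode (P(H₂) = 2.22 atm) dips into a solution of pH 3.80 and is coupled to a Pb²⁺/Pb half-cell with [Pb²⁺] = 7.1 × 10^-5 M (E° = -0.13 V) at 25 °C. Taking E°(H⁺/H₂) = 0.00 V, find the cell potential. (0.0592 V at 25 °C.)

The hydrogen couple is the cathode, so E°_cell = 0.13 V; n = 2.
[H⁺] = 10^(−3.80) = 1.6 × 10^-4 M, and Q = [Pb²⁺]·P(H₂) / [H⁺]^2 = 6270.
E = E° − (0.0592/2) log Q = 0.13 − (0.0592/2)(3.798) = 0.018 V.

0.018 V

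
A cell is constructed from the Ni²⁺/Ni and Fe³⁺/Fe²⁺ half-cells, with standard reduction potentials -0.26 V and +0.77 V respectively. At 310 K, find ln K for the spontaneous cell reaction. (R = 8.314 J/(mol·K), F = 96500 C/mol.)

ln K = 77.1

E°_cell = +0.77 − (-0.26) = 1.03 V, with n = 2 electrons transferred.
At equilibrium E = 0, so the Nernst equation gives ln K = nFE°/RT = (2)(96500)(1.03)/((8.314)(310)) = 77.13.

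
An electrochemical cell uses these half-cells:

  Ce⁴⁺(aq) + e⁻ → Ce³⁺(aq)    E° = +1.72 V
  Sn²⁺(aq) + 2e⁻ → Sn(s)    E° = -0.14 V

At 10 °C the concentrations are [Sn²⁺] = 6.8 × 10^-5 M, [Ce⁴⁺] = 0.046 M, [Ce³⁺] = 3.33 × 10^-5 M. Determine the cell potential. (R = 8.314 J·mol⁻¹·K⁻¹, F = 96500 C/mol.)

2.15 V

The Ce⁴⁺/Ce³⁺ couple has the higher reduction potential and acts as the cathode, so E°_cell = +1.72 − (-0.14) = 1.86 V.
Balancing electrons gives n = 2; the reaction quotient is Q = [Sn²⁺]·[Ce³⁺]^2/[Ce⁴⁺]^2 = 3.56 × 10^-11.
E = E° − (RT/nF) ln Q = 1.86 − (8.314×283)/(2×96500) × (-24.058) = 1.860 + 0.293 = 2.153 V.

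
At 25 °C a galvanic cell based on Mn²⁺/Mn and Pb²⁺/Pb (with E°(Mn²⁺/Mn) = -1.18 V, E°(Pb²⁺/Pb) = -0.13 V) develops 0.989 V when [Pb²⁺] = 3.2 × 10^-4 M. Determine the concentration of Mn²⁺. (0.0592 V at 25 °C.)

From the Nernst equation, log Q = n(E° − E)/0.0592 = 2(1.05 − 0.989)/0.0592 = 2.061, so Q = 115.
With Q = [Mn²⁺]/[Pb²⁺] and the known concentrations, [Mn²⁺] in the numerator gives [Mn²⁺] = 0.037 M.

0.037 M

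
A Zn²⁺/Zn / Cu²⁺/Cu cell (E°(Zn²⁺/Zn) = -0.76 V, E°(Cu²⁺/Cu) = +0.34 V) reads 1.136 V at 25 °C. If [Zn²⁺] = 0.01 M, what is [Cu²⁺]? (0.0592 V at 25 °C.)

From the Nernst equation, log Q = n(E° − E)/0.0592 = 2(1.10 − 1.136)/0.0592 = -1.216, so Q = 0.0608.
With Q = [Zn²⁺]/[Cu²⁺] and the known concentrations, [Cu²⁺] in the denominator gives [Cu²⁺] = 0.16 M.

0.16 M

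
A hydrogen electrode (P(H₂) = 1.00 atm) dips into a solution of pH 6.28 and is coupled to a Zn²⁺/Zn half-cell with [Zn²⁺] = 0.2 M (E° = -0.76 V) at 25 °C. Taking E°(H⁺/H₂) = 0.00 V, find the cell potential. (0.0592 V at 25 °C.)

The hydrogen couple is the cathode, so E°_cell = 0.76 V; n = 2.
[H⁺] = 10^(−6.28) = 5.2 × 10^-7 M, and Q = [Zn²⁺]·P(H₂) / [H⁺]^2 = 7.26 × 10^11.
E = E° − (0.0592/2) log Q = 0.76 − (0.0592/2)(11.861) = 0.409 V.

0.41 V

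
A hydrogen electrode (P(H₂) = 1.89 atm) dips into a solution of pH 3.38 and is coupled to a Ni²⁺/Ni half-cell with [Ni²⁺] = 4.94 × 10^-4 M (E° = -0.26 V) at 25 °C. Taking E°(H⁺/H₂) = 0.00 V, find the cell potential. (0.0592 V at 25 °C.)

0.15 V

The hydrogen couple is the cathode, so E°_cell = 0.26 V; n = 2.
[H⁺] = 10^(−3.38) = 4.2 × 10^-4 M, and Q = [Ni²⁺]·P(H₂) / [H⁺]^2 = 5370.
E = E° − (0.0592/2) log Q = 0.26 − (0.0592/2)(3.730) = 0.150 V.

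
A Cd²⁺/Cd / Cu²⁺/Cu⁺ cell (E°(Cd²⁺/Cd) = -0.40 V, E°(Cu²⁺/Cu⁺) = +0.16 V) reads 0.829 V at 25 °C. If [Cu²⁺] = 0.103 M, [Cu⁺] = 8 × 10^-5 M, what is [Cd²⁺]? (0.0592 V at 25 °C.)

0.0014 M

From the Nernst equation, log Q = n(E° − E)/0.0592 = 2(0.56 − 0.829)/0.0592 = -9.088, so Q = 8.17 × 10^-10.
With Q = [Cd²⁺]·[Cu⁺]^2/[Cu²⁺]^2 and the known concentrations, [Cd²⁺] in the numerator gives [Cd²⁺] = 0.0014 M.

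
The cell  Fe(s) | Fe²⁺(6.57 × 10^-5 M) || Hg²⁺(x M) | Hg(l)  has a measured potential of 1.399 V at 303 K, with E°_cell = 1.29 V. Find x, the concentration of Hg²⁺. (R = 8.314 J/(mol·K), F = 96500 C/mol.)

From the Nernst equation, ln Q = nF(E° − E)/RT = 2×96500×(1.29 − 1.399)/(8.314×303) = -8.351, so Q = 2.36 × 10^-4.
With Q = [Fe²⁺]/[Hg²⁺] and the known concentrations, [Hg²⁺] in the denominator gives [Hg²⁺] = 0.28 M.

0.28 M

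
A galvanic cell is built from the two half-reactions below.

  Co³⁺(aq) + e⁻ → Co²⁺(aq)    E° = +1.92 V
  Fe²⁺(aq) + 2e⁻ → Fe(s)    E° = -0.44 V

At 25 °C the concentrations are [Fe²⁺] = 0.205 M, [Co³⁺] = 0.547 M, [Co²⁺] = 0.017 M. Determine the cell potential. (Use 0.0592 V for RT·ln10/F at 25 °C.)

The Co³⁺/Co²⁺ couple has the higher reduction potential and acts as the cathode, so E°_cell = +1.92 − (-0.44) = 2.36 V.
Balancing electrons gives n = 2; the reaction quotient is Q = [Fe²⁺]·[Co²⁺]^2/[Co³⁺]^2 = 1.98 × 10^-4.
At 25 °C, E = E° − (0.0592/n) log Q = 2.36 − (0.0592/2)(-3.703) = 2.360 + 0.110 = 2.470 V.

2.47 V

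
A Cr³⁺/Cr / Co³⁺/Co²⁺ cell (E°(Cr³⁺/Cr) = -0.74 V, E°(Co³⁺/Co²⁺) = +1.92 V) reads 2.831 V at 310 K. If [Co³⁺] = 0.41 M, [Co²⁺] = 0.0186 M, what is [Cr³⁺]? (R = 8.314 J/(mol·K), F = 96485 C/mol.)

4.9 × 10^-5 M

From the Nernst equation, ln Q = nF(E° − E)/RT = 3×96485×(2.66 − 2.831)/(8.314×310) = -19.205, so Q = 4.57 × 10^-9.
With Q = [Cr³⁺]·[Co²⁺]^3/[Co³⁺]^3 and the known concentrations, [Cr³⁺] in the numerator gives [Cr³⁺] = 4.9 × 10^-5 M.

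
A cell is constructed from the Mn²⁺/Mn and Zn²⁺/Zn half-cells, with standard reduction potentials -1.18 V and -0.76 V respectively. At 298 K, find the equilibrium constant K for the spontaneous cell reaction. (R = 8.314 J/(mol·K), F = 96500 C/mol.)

E°_cell = -0.76 − (-1.18) = 0.42 V, with n = 2 electrons transferred.
At equilibrium E = 0, so the Nernst equation gives ln K = nFE°/RT = (2)(96500)(0.42)/((8.314)(298)) = 32.72.
K = e^32.72 = 1.6 × 10^14.

1.6 × 10^14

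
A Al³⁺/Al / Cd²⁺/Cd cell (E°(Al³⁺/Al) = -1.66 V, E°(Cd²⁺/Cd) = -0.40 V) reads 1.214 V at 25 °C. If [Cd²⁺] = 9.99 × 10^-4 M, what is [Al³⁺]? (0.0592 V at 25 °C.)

From the Nernst equation, log Q = n(E° − E)/0.0592 = 6(1.26 − 1.214)/0.0592 = 4.662, so Q = 4.59 × 10^4.
With Q = [Al³⁺]^2/[Cd²⁺]^3 and the known concentrations, [Al³⁺]^2 in the numerator gives [Al³⁺] = 0.0068 M.

0.0068 M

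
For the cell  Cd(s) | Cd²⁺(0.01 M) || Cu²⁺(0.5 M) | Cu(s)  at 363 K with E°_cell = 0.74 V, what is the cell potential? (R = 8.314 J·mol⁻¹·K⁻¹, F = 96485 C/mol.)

0.801 V

Balancing electrons gives n = 2; the reaction quotient is Q = [Cd²⁺]/[Cu²⁺] = 0.0200.
E = E° − (RT/nF) ln Q = 0.74 − (8.314×363)/(2×96485) × (-3.912) = 0.740 + 0.061 = 0.801 V.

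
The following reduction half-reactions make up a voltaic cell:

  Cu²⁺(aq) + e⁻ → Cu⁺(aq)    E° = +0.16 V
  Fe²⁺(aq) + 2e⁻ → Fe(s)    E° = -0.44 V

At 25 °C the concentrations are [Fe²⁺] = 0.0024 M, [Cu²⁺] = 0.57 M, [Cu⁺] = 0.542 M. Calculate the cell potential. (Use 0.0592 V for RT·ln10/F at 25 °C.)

The Cu²⁺/Cu⁺ couple has the higher reduction potential and acts as the cathode, so E°_cell = +0.16 − (-0.44) = 0.60 V.
Balancing electrons gives n = 2; the reaction quotient is Q = [Fe²⁺]·[Cu⁺]^2/[Cu²⁺]^2 = 0.00217.
At 25 °C, E = E° − (0.0592/n) log Q = 0.60 − (0.0592/2)(-2.664) = 0.600 + 0.079 = 0.679 V.

0.679 V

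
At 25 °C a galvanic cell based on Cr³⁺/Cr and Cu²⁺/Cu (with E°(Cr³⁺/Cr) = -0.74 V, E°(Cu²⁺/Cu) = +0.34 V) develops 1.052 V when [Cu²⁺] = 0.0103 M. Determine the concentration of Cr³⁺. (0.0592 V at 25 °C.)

From the Nernst equation, log Q = n(E° − E)/0.0592 = 6(1.08 − 1.052)/0.0592 = 2.838, so Q = 688.
With Q = [Cr³⁺]^2/[Cu²⁺]^3 and the known concentrations, [Cr³⁺]^2 in the numerator gives [Cr³⁺] = 0.027 M.

0.027 M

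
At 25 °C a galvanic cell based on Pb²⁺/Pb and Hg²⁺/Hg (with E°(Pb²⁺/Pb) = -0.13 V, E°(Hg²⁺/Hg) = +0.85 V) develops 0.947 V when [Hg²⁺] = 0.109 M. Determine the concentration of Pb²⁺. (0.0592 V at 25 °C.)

From the Nernst equation, log Q = n(E° − E)/0.0592 = 2(0.98 − 0.947)/0.0592 = 1.115, so Q = 13.0.
With Q = [Pb²⁺]/[Hg²⁺] and the known concentrations, [Pb²⁺] in the numerator gives [Pb²⁺] = 1.4 M.

1.4 M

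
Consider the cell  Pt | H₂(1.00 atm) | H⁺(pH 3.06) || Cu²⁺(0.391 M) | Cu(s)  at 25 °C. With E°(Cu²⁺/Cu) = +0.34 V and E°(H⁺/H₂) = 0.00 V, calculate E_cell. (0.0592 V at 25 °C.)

0.51 V

The Cu²⁺/Cu couple is the cathode, so E°_cell = 0.34 V; n = 2.
[H⁺] = 10^(−3.06) = 8.7 × 10^-4 M, and Q = [H⁺]^2 / ([Cu²⁺]·P(H₂)) = 1.94 × 10^-6.
E = E° − (0.0592/2) log Q = 0.34 − (0.0592/2)(-5.712) = 0.509 V.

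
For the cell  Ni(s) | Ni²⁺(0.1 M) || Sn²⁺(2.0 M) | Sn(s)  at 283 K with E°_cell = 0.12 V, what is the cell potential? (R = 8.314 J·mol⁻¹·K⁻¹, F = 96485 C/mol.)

0.157 V

Balancing electrons gives n = 2; the reaction quotient is Q = [Ni²⁺]/[Sn²⁺] = 0.0500.
E = E° − (RT/nF) ln Q = 0.12 − (8.314×283)/(2×96485) × (-2.996) = 0.120 + 0.037 = 0.157 V.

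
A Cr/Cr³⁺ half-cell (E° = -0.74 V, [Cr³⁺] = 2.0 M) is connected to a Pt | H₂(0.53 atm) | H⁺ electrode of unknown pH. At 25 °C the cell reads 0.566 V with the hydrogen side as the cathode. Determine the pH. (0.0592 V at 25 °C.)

pH = 2.98

E°_cell = 0.74 V and n = 6.
log Q = n(E° − E)/0.0592 = 6×(0.74 − 0.566)/0.0592 = 17.635.
With Q = [Cr³⁺]^2·P(H₂)^3 / [H⁺]^6, solving for [H⁺] gives log[H⁺] = -2.977, so pH = 2.98.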